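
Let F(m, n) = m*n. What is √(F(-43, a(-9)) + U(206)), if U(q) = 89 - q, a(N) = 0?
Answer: 3*I*√13 ≈ 10.817*I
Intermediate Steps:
√(F(-43, a(-9)) + U(206)) = √(-43*0 + (89 - 1*206)) = √(0 + (89 - 206)) = √(0 - 117) = √(-117) = 3*I*√13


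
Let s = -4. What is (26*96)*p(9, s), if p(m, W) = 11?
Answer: 27456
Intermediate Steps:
(26*96)*p(9, s) = (26*96)*11 = 2496*11 = 27456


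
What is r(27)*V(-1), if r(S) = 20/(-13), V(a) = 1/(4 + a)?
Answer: -20/39 ≈ -0.51282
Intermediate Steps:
V(a) = 1/(4 + a)
r(S) = -20/13 (r(S) = 20*(-1/13) = -20/13)
r(27)*V(-1) = -20/(13*(4 - 1)) = -20/13/3 = -20/13*⅓ = -20/39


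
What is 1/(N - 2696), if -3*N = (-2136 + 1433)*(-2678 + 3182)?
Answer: 1/115408 ≈ 8.6649e-6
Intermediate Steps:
N = 118104 (N = -(-2136 + 1433)*(-2678 + 3182)/3 = -(-703)*504/3 = -⅓*(-354312) = 118104)
1/(N - 2696) = 1/(118104 - 2696) = 1/115408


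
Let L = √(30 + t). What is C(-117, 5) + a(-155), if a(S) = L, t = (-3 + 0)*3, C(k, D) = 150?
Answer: 150 + √21 ≈ 154.58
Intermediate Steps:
t = -9 (t = -3*3 = -9)
L = √21 (L = √(30 - 9) = √21 ≈ 4.5826)
a(S) = √21
C(-117, 5) + a(-155) = 150 + √21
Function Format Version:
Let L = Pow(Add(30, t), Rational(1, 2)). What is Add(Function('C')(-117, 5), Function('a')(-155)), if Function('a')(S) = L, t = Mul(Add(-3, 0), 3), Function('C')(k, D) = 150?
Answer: Add(150, Pow(21, Rational(1, 2))) ≈ 154.58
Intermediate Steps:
t = -9 (t = Mul(-3, 3) = -9)
L = Pow(21, Rational(1, 2)) (L = Pow(Add(30, -9), Rational(1, 2)) = Pow(21, Rational(1, 2)) ≈ 4.5826)
Function('a')(S) = Pow(21, Rational(1, 2))
Add(Function('C')(-117, 5), Function('a')(-155)) = Add(150, Pow(21, Rational(1, 2)))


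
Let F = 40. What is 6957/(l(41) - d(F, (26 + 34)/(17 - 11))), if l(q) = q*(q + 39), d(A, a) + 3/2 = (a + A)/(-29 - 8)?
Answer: 171606/80977 ≈ 2.1192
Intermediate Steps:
d(A, a) = -3/2 - A/37 - a/37 (d(A, a) = -3/2 + (a + A)/(-29 - 8) = -3/2 + (A + a)/(-37) = -3/2 + (A + a)*(-1/37) = -3/2 + (-A/37 - a/37) = -3/2 - A/37 - a/37)
l(q) = q*(39 + q)
6957/(l(41) - d(F, (26 + 34)/(17 - 11))) = 6957/(41*(39 + 41) - (-3/2 - 1/37*40 - (26 + 34)/(37*(17 - 11)))) = 6957/(41*80 - (-3/2 - 40/37 - 60/(37*6))) = 6957/(3280 - (-3/2 - 40/37 - 60/(37*6))) = 6957/(3280 - (-3/2 - 40/37 - 1/37*10)) = 6957/(3280 - (-3/2 - 40/37 - 10/37)) = 6957/(3280 - 1*(-211/74)) = 6957/(3280 + 211/74) = 6957/(242931/74) = 6957*(74/242931) = 171606/80977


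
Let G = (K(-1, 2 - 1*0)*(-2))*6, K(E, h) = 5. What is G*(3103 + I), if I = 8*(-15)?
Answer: -178980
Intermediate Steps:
I = -120
G = -60 (G = (5*(-2))*6 = -10*6 = -60)
G*(3103 + I) = -60*(3103 - 120) = -60*2983 = -178980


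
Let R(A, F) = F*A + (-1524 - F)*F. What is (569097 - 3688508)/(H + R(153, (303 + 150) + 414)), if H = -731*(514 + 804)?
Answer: 3119411/2903804 ≈ 1.0742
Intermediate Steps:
H = -963458 (H = -731*1318 = -963458)
R(A, F) = A*F + F*(-1524 - F)
(569097 - 3688508)/(H + R(153, (303 + 150) + 414)) = (569097 - 3688508)/(-963458 + ((303 + 150) + 414)*(-1524 + 153 - ((303 + 150) + 414))) = -3119411/(-963458 + (453 + 414)*(-1524 + 153 - (453 + 414))) = -3119411/(-963458 + 867*(-1524 + 153 - 1*867)) = -3119411/(-963458 + 867*(-1524 + 153 - 867)) = -3119411/(-963458 + 867*(-2238)) = -3119411/(-963458 - 1940346) = -3119411/(-2903804) = -3119411*(-1/2903804) = 3119411/2903804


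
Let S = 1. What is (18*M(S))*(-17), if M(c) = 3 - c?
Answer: -612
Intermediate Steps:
(18*M(S))*(-17) = (18*(3 - 1*1))*(-17) = (18*(3 - 1))*(-17) = (18*2)*(-17) = 36*(-17) = -612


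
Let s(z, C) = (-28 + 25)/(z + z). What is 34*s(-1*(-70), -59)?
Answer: -51/70 ≈ -0.72857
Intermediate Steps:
s(z, C) = -3/(2*z) (s(z, C) = -3*1/(2*z) = -3/(2*z))
34*s(-1*(-70), -59) = 34*(-3/(2*((-1*(-70))))) = 34*(-3/2/70) = 34*(-3/2*1/70) = 34*(-3/140) = -51/70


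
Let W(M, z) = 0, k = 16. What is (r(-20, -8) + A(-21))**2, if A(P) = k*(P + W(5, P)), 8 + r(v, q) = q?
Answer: 123904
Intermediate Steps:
r(v, q) = -8 + q
A(P) = 16*P (A(P) = 16*(P + 0) = 16*P)
(r(-20, -8) + A(-21))**2 = ((-8 - 8) + 16*(-21))**2 = (-16 - 336)**2 = (-352)**2 = 123904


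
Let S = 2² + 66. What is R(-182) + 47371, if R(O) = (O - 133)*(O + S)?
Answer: 82651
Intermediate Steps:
S = 70 (S = 4 + 66 = 70)
R(O) = (-133 + O)*(70 + O) (R(O) = (O - 133)*(O + 70) = (-133 + O)*(70 + O))
R(-182) + 47371 = (-9310 + (-182)² - 63*(-182)) + 47371 = (-9310 + 33124 + 11466) + 47371 = 35280 + 47371 = 82651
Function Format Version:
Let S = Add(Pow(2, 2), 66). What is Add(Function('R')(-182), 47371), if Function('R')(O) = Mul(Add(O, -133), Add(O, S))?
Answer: 82651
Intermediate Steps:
S = 70 (S = Add(4, 66) = 70)
Function('R')(O) = Mul(Add(-133, O), Add(70, O)) (Function('R')(O) = Mul(Add(O, -133), Add(O, 70)) = Mul(Add(-133, O), Add(70, O)))
Add(Function('R')(-182), 47371) = Add(Add(-9310, Pow(-182, 2), Mul(-63, -182)), 47371) = Add(Add(-9310, 33124, 11466), 47371) = Add(35280, 47371) = 82651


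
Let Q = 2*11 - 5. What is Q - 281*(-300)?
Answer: 84317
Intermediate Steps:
Q = 17 (Q = 22 - 5 = 17)
Q - 281*(-300) = 17 - 281*(-300) = 17 + 84300 = 84317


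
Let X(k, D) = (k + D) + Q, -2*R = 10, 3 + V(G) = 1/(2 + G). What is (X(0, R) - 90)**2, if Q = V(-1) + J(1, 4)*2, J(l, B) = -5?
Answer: 11449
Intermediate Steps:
V(G) = -3 + 1/(2 + G)
Q = -12 (Q = (-5 - 3*(-1))/(2 - 1) - 5*2 = (-5 + 3)/1 - 10 = 1*(-2) - 10 = -2 - 10 = -12)
R = -5 (R = -1/2*10 = -5)
X(k, D) = -12 + D + k (X(k, D) = (k + D) - 12 = (D + k) - 12 = -12 + D + k)
(X(0, R) - 90)**2 = ((-12 - 5 + 0) - 90)**2 = (-17 - 90)**2 = (-107)**2 = 11449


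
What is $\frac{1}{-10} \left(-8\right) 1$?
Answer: $\frac{4}{5} \approx 0.8$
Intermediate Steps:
$\frac{1}{-10} \left(-8\right) 1 = \left(- \frac{1}{10}\right) \left(-8\right) 1 = \frac{4}{5} \cdot 1 = \frac{4}{5}$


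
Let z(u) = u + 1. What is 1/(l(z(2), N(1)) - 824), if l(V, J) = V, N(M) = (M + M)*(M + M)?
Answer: -1/821 ≈ -0.0012180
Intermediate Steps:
z(u) = 1 + u
N(M) = 4*M² (N(M) = (2*M)*(2*M) = 4*M²)
1/(l(z(2), N(1)) - 824) = 1/((1 + 2) - 824) = 1/(3 - 824) = 1/(-821) = -1/821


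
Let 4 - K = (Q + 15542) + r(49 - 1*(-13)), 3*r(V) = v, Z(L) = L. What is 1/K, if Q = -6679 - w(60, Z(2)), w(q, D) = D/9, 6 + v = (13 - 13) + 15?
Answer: -9/79756 ≈ -0.00011284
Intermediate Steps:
v = 9 (v = -6 + ((13 - 13) + 15) = -6 + (0 + 15) = -6 + 15 = 9)
r(V) = 3 (r(V) = (1/3)*9 = 3)
w(q, D) = D/9 (w(q, D) = D*(1/9) = D/9)
Q = -60113/9 (Q = -6679 - 2/9 = -60113/9 ≈ -6679.2)
K = -79756/9 (K = 4 - ((-60113/9 + 15542) + 3) = 4 - (79765/9 + 3) = 4 - 1*79792/9 = 4 - 79792/9 = -79756/9 ≈ -8861.8)
1/K = 1/(-79756/9) = -9/79756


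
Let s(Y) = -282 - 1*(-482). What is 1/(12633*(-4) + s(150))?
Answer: -1/50332 ≈ -1.9868e-5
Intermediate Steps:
s(Y) = 200 (s(Y) = -282 + 482 = 200)
1/(12633*(-4) + s(150)) = 1/(12633*(-4) + 200) = 1/(-50532 + 200) = 1/(-50332) = -1/50332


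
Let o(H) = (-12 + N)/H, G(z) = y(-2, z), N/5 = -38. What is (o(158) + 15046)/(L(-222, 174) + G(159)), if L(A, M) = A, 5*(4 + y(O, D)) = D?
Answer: -5942665/76709 ≈ -77.470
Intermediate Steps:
y(O, D) = -4 + D/5
N = -190 (N = 5*(-38) = -190)
G(z) = -4 + z/5
o(H) = -202/H (o(H) = (-12 - 190)/H = -202/H)
(o(158) + 15046)/(L(-222, 174) + G(159)) = (-202/158 + 15046)/(-222 + (-4 + (1/5)*159)) = (-202*1/158 + 15046)/(-222 + (-4 + 159/5)) = (-101/79 + 15046)/(-222 + 139/5) = 1188533/(79*(-971/5)) = (1188533/79)*(-5/971) = -5942665/76709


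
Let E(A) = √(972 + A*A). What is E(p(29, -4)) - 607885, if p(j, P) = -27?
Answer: -607885 + 9*√21 ≈ -6.0784e+5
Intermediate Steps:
E(A) = √(972 + A²)
E(p(29, -4)) - 607885 = √(972 + (-27)²) - 607885 = √(972 + 729) - 607885 = √1701 - 607885 = 9*√21 - 607885 = -607885 + 9*√21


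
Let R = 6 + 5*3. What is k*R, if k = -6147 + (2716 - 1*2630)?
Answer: -127281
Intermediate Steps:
R = 21 (R = 6 + 15 = 21)
k = -6061 (k = -6147 + (2716 - 2630) = -6147 + 86 = -6061)
k*R = -6061*21 = -127281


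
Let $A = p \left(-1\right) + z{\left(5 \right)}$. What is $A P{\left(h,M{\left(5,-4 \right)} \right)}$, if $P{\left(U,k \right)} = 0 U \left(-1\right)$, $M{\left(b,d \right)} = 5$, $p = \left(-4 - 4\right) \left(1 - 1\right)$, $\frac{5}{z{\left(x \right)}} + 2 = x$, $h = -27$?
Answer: $0$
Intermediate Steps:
$z{\left(x \right)} = \frac{5}{-2 + x}$
$p = 0$ ($p = \left(-8\right) 0 = 0$)
$P{\left(U,k \right)} = 0$ ($P{\left(U,k \right)} = 0 \left(-1\right) = 0$)
$A = \frac{5}{3}$ ($A = 0 \left(-1\right) + \frac{5}{-2 + 5} = 0 + \frac{5}{3} = \frac{5}{3} \approx 1.6667$)
$A P{\left(h,M{\left(5,-4 \right)} \right)} = \frac{5}{3} \cdot 0 = 0$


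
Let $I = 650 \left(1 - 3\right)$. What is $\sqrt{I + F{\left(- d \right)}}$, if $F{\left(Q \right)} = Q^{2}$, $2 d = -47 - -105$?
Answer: $3 i \sqrt{51} \approx 21.424 i$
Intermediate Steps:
$d = 29$ ($d = \frac{-47 - -105}{2} = \frac{-47 + 105}{2} = \frac{1}{2} \cdot 58 = 29$)
$I = -1300$ ($I = 650 \left(-2\right) = -1300$)
$\sqrt{I + F{\left(- d \right)}} = \sqrt{-1300 + \left(\left(-1\right) 29\right)^{2}} = \sqrt{-1300 + \left(-29\right)^{2}} = \sqrt{-1300 + 841} = \sqrt{-459} = 3 i \sqrt{51}$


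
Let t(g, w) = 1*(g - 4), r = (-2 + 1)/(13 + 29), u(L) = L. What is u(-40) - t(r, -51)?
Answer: -1511/42 ≈ -35.976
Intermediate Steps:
r = -1/42 ≈ -0.023810
t(g, w) = -4 + g (t(g, w) = 1*(-4 + g) = -4 + g)
u(-40) - t(r, -51) = -40 - (-4 - 1/42) = -40 - 1*(-169/42) = -40 + 169/42 = -1511/42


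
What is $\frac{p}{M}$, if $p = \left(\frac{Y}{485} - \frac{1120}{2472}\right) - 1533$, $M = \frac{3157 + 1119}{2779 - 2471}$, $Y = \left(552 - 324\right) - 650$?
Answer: $- \frac{17705483411}{160205685} \approx -110.52$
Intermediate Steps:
$Y = -422$ ($Y = 228 - 650 = -422$)
$M = \frac{1069}{77}$ ($M = \frac{4276}{308} = 4276 \cdot \frac{1}{308} = \frac{1069}{77} \approx 13.883$)
$p = - \frac{229941343}{149865}$ ($p = \left(- \frac{422}{485} - \frac{1120}{2472}\right) - 1533 = \left(\left(-422\right) \frac{1}{485} - \frac{140}{309}\right) - 1533 = \left(- \frac{422}{485} - \frac{140}{309}\right) - 1533 = - \frac{198298}{149865} - 1533 = - \frac{229941343}{149865} \approx -1534.3$)
$\frac{p}{M} = - \frac{229941343}{149865 \cdot \frac{1069}{77}} = \left(- \frac{229941343}{149865}\right) \frac{77}{1069} = - \frac{17705483411}{160205685}$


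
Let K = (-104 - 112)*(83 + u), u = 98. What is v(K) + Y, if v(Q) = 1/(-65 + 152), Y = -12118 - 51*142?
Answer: -1684319/87 ≈ -19360.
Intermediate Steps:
Y = -19360 (Y = -12118 - 7242 = -19360)
K = -39096 (K = (-104 - 112)*(83 + 98) = -216*181 = -39096)
v(Q) = 1/87
v(K) + Y = 1/87 - 19360 = -1684319/87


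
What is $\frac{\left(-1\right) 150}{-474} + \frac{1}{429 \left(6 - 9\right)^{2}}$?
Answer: $\frac{96604}{305019} \approx 0.31671$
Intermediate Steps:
$\frac{\left(-1\right) 150}{-474} + \frac{1}{429 \left(6 - 9\right)^{2}} = \left(-150\right) \left(- \frac{1}{474}\right) + \frac{1}{429 \left(-3\right)^{2}} = \frac{25}{79} + \frac{1}{429 \cdot 9} = \frac{25}{79} + \frac{1}{429} \cdot \frac{1}{9} = \frac{25}{79} + \frac{1}{3861} = \frac{96604}{305019}$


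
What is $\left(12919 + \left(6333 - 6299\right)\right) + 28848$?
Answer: $41801$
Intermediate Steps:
$\left(12919 + \left(6333 - 6299\right)\right) + 28848 = \left(12919 + 34\right) + 28848 = 12953 + 28848 = 41801$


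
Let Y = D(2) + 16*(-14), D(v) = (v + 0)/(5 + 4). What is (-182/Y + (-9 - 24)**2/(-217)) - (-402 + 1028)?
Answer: -137711794/218519 ≈ -630.21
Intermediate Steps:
D(v) = v/9
Y = -2014/9 (Y = (1/9)*2 + 16*(-14) = 2/9 - 224 = -2014/9 ≈ -223.78)
(-182/Y + (-9 - 24)**2/(-217)) - (-402 + 1028) = (-182/(-2014/9) + (-9 - 24)**2/(-217)) - (-402 + 1028) = (-182*(-9/2014) + (-33)**2*(-1/217)) - 1*626 = (819/1007 + 1089*(-1/217)) - 626 = (819/1007 - 1089/217) - 626 = -918900/218519 - 626 = -137711794/218519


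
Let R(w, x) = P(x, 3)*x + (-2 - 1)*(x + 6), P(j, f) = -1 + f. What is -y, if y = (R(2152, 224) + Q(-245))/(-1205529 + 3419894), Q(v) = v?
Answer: 487/2214365 ≈ 0.00021993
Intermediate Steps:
R(w, x) = -18 - x (R(w, x) = (-1 + 3)*x + (-2 - 1)*(x + 6) = 2*x - 3*(6 + x) = 2*x + (-18 - 3*x) = -18 - x)
y = -487/2214365 (y = ((-18 - 1*224) - 245)/(-1205529 + 3419894) = ((-18 - 224) - 245)/2214365 = (-242 - 245)*(1/2214365) = -487*1/2214365 = -487/2214365 ≈ -0.00021993)
-y = -1*(-487/2214365) = 487/2214365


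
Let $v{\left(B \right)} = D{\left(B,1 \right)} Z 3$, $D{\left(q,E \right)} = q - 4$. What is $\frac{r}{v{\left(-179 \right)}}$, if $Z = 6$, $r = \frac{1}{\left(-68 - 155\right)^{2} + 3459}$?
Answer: $- \frac{1}{175201272} \approx -5.7077 \cdot 10^{-9}$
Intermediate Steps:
$r = \frac{1}{53188}$ ($r = \frac{1}{\left(-223\right)^{2} + 3459} = \frac{1}{49729 + 3459} = \frac{1}{53188} \approx 1.8801 \cdot 10^{-5}$)
$D{\left(q,E \right)} = -4 + q$ ($D{\left(q,E \right)} = q - 4 = -4 + q$)
$v{\left(B \right)} = -72 + 18 B$ ($v{\left(B \right)} = \left(-4 + B\right) 6 \cdot 3 = \left(-24 + 6 B\right) 3 = -72 + 18 B$)
$\frac{r}{v{\left(-179 \right)}} = \frac{1}{53188 \left(-72 + 18 \left(-179\right)\right)} = \frac{1}{53188 \left(-72 - 3222\right)} = \frac{1}{53188 \left(-3294\right)} = \frac{1}{53188} \left(- \frac{1}{3294}\right) = - \frac{1}{175201272}$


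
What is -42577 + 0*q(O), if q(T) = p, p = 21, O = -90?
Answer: -42577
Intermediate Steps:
q(T) = 21
-42577 + 0*q(O) = -42577 + 0*21 = -42577 + 0 = -42577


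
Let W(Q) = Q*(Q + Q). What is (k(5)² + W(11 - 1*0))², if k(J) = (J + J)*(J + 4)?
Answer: 69588964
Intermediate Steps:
k(J) = 2*J*(4 + J) (k(J) = (2*J)*(4 + J) = 2*J*(4 + J))
W(Q) = 2*Q² (W(Q) = Q*(2*Q) = 2*Q²)
(k(5)² + W(11 - 1*0))² = ((2*5*(4 + 5))² + 2*(11 - 1*0)²)² = ((2*5*9)² + 2*(11 + 0)²)² = (90² + 2*11²)² = (8100 + 2*121)² = (8100 + 242)² = 8342² = 69588964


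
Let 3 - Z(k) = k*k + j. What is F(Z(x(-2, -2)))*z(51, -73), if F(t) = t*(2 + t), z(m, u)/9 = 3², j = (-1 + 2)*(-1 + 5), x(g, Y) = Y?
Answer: 1215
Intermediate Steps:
j = 4 (j = 1*4 = 4)
z(m, u) = 81 (z(m, u) = 9*3² = 9*9 = 81)
Z(k) = -1 - k² (Z(k) = 3 - (k*k + 4) = 3 - (k² + 4) = 3 - (4 + k²) = 3 + (-4 - k²) = -1 - k²)
F(Z(x(-2, -2)))*z(51, -73) = ((-1 - 1*(-2)²)*(2 + (-1 - 1*(-2)²)))*81 = ((-1 - 1*4)*(2 + (-1 - 1*4)))*81 = ((-1 - 4)*(2 + (-1 - 4)))*81 = -5*(2 - 5)*81 = -5*(-3)*81 = 15*81 = 1215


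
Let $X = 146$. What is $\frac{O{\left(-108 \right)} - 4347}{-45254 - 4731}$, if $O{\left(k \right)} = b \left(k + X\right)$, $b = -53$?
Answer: $\frac{6361}{49985} \approx 0.12726$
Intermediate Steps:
$O{\left(k \right)} = -7738 - 53 k$ ($O{\left(k \right)} = - 53 \left(k + 146\right) = - 53 \left(146 + k\right) = -7738 - 53 k$)
$\frac{O{\left(-108 \right)} - 4347}{-45254 - 4731} = \frac{\left(-7738 - -5724\right) - 4347}{-45254 - 4731} = \frac{\left(-7738 + 5724\right) - 4347}{-49985} = \left(-2014 - 4347\right) \left(- \frac{1}{49985}\right) = \left(-6361\right) \left(- \frac{1}{49985}\right) = \frac{6361}{49985}$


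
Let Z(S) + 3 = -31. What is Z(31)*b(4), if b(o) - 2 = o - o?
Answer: -68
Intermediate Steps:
b(o) = 2 (b(o) = 2 + (o - o) = 2 + 0 = 2)
Z(S) = -34 (Z(S) = -3 - 31 = -34)
Z(31)*b(4) = -34*2 = -68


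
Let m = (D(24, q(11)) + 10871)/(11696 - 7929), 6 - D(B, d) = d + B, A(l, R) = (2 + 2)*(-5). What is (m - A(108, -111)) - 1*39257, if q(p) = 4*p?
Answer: -147794970/3767 ≈ -39234.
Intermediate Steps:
A(l, R) = -20 (A(l, R) = 4*(-5) = -20)
D(B, d) = 6 - B - d (D(B, d) = 6 - (d + B) = 6 - (B + d) = 6 + (-B - d) = 6 - B - d)
m = 10809/3767 (m = ((6 - 1*24 - 4*11) + 10871)/(11696 - 7929) = ((6 - 24 - 1*44) + 10871)/3767 = ((6 - 24 - 44) + 10871)*(1/3767) = (-62 + 10871)*(1/3767) = 10809*(1/3767) = 10809/3767 ≈ 2.8694)
(m - A(108, -111)) - 1*39257 = (10809/3767 - 1*(-20)) - 1*39257 = (10809/3767 + 20) - 39257 = 86149/3767 - 39257 = -147794970/3767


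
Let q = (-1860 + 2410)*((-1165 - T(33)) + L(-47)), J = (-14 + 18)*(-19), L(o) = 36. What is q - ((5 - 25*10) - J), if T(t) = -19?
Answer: -610331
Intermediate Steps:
J = -76 (J = 4*(-19) = -76)
q = -610500 (q = (-1860 + 2410)*((-1165 - 1*(-19)) + 36) = 550*((-1165 + 19) + 36) = 550*(-1146 + 36) = 550*(-1110) = -610500)
q - ((5 - 25*10) - J) = -610500 - ((5 - 25*10) - 1*(-76)) = -610500 - ((5 - 250) + 76) = -610500 - (-245 + 76) = -610500 - 1*(-169) = -610500 + 169 = -610331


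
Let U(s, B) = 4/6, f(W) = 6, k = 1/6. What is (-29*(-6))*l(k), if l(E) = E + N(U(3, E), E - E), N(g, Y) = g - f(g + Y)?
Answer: -899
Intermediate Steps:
k = 1/6 ≈ 0.16667
U(s, B) = 2/3 (U(s, B) = 4*(1/6) = 2/3)
N(g, Y) = -6 + g (N(g, Y) = g - 1*6 = g - 6 = -6 + g)
l(E) = -16/3 + E (l(E) = E + (-6 + 2/3) = E - 16/3 = -16/3 + E)
(-29*(-6))*l(k) = (-29*(-6))*(-16/3 + 1/6) = 174*(-31/6) = -899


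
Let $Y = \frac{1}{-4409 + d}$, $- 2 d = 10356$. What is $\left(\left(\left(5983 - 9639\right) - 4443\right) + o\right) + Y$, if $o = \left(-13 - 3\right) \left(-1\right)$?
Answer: $- \frac{77491722}{9587} \approx -8083.0$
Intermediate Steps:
$d = -5178$ ($d = \left(- \frac{1}{2}\right) 10356 = -5178$)
$o = 16$ ($o = \left(-16\right) \left(-1\right) = 16$)
$Y = - \frac{1}{9587}$ ($Y = \frac{1}{-4409 - 5178} = \frac{1}{-9587} = - \frac{1}{9587} \approx -0.00010431$)
$\left(\left(\left(5983 - 9639\right) - 4443\right) + o\right) + Y = \left(\left(\left(5983 - 9639\right) - 4443\right) + 16\right) - \frac{1}{9587} = \left(\left(-3656 - 4443\right) + 16\right) - \frac{1}{9587} = \left(-8099 + 16\right) - \frac{1}{9587} = -8083 - \frac{1}{9587} = - \frac{77491722}{9587}$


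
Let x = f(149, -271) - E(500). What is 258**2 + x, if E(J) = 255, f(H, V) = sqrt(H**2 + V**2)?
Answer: 66309 + sqrt(95642) ≈ 66618.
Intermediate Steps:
x = -255 + sqrt(95642) (x = sqrt(149**2 + (-271)**2) - 1*255 = sqrt(22201 + 73441) - 255 = sqrt(95642) - 255 = -255 + sqrt(95642) ≈ 54.260)
258**2 + x = 258**2 + (-255 + sqrt(95642)) = 66564 + (-255 + sqrt(95642)) = 66309 + sqrt(95642)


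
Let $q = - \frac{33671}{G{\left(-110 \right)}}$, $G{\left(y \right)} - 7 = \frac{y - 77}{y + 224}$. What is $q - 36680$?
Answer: $- \frac{26249974}{611} \approx -42962.0$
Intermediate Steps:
$G{\left(y \right)} = 7 + \frac{-77 + y}{224 + y}$ ($G{\left(y \right)} = 7 + \frac{y - 77}{y + 224} = 7 + \frac{-77 + y}{224 + y}$)
$q = - \frac{3838494}{611}$ ($q = - \frac{33671}{\frac{1}{224 - 110} \left(1491 + 8 \left(-110\right)\right)} = - \frac{33671}{\frac{1}{114} \left(1491 - 880\right)} = - \frac{33671}{\frac{1}{114} \cdot 611} = - \frac{33671}{\frac{611}{114}} = \left(-33671\right) \frac{114}{611} = - \frac{3838494}{611} \approx -6282.3$)
$q - 36680 = - \frac{3838494}{611} - 36680 = - \frac{26249974}{611}$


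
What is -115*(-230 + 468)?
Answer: -27370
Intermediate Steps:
-115*(-230 + 468) = -115*238 = -27370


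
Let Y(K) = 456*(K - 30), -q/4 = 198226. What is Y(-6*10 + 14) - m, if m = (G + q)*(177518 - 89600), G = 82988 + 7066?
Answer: 61793131644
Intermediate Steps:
q = -792904 (q = -4*198226 = -792904)
G = 90054
Y(K) = -13680 + 456*K (Y(K) = 456*(-30 + K) = -13680 + 456*K)
m = -61793166300 (m = (90054 - 792904)*(177518 - 89600) = -702850*87918 = -61793166300)
Y(-6*10 + 14) - m = (-13680 + 456*(-6*10 + 14)) - 1*(-61793166300) = (-13680 + 456*(-60 + 14)) + 61793166300 = (-13680 + 456*(-46)) + 61793166300 = (-13680 - 20976) + 61793166300 = -34656 + 61793166300 = 61793131644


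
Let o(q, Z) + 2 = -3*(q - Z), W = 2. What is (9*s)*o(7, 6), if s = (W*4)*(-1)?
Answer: 360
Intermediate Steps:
s = -8 (s = (2*4)*(-1) = 8*(-1) = -8)
o(q, Z) = -2 - 3*q + 3*Z (o(q, Z) = -2 - 3*(q - Z) = -2 + (-3*q + 3*Z) = -2 - 3*q + 3*Z)
(9*s)*o(7, 6) = (9*(-8))*(-2 - 3*7 + 3*6) = -72*(-2 - 21 + 18) = -72*(-5) = 360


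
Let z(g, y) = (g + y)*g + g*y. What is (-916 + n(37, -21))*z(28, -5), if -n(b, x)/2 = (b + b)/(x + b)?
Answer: -466326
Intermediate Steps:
n(b, x) = -4*b/(b + x) (n(b, x) = -2*(b + b)/(x + b) = -2*2*b/(b + x) = -4*b/(b + x))
z(g, y) = g*y + g*(g + y) (z(g, y) = g*(g + y) + g*y = g*y + g*(g + y))
(-916 + n(37, -21))*z(28, -5) = (-916 - 4*37/(37 - 21))*(28*(28 + 2*(-5))) = (-916 - 4*37/16)*(28*(28 - 10)) = (-916 - 4*37*1/16)*(28*18) = (-916 - 37/4)*504 = -3701/4*504 = -466326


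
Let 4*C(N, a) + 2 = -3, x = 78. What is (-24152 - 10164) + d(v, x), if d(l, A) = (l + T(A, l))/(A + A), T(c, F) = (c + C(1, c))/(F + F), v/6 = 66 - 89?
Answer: -454630111/13248 ≈ -34317.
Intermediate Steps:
C(N, a) = -5/4 (C(N, a) = -½ + (¼)*(-3) = -½ - ¾ = -5/4)
v = -138 (v = 6*(66 - 89) = 6*(-23) = -138)
T(c, F) = (-5/4 + c)/(2*F) (T(c, F) = (c - 5/4)/(F + F) = (-5/4 + c)/((2*F)) = (-5/4 + c)*(1/(2*F)) = (-5/4 + c)/(2*F))
d(l, A) = (l + (-5 + 4*A)/(8*l))/(2*A) (d(l, A) = (l + (-5 + 4*A)/(8*l))/(A + A) = (l + (-5 + 4*A)/(8*l))/((2*A)) = (l + (-5 + 4*A)/(8*l))*(1/(2*A)) = (l + (-5 + 4*A)/(8*l))/(2*A))
(-24152 - 10164) + d(v, x) = (-24152 - 10164) + (1/16)*(-5 + 4*78 + 8*(-138)²)/(78*(-138)) = -34316 + (1/16)*(1/78)*(-1/138)*(-5 + 312 + 8*19044) = -34316 + (1/16)*(1/78)*(-1/138)*(-5 + 312 + 152352) = -34316 + (1/16)*(1/78)*(-1/138)*152659 = -34316 - 11743/13248 = -454630111/13248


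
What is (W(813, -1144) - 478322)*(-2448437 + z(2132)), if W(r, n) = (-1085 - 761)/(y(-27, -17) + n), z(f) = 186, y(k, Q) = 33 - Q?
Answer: 640563356471961/547 ≈ 1.1710e+12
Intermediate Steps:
W(r, n) = -1846/(50 + n) (W(r, n) = (-1085 - 761)/((33 - 1*(-17)) + n) = -1846/((33 + 17) + n) = -1846/(50 + n))
(W(813, -1144) - 478322)*(-2448437 + z(2132)) = (-1846/(50 - 1144) - 478322)*(-2448437 + 186) = (-1846/(-1094) - 478322)*(-2448251) = (-1846*(-1/1094) - 478322)*(-2448251) = (923/547 - 478322)*(-2448251) = -261641211/547*(-2448251) = 640563356471961/547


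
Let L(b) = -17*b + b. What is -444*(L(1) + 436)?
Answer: -186480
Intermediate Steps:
L(b) = -16*b
-444*(L(1) + 436) = -444*(-16*1 + 436) = -444*(-16 + 436) = -444*420 = -186480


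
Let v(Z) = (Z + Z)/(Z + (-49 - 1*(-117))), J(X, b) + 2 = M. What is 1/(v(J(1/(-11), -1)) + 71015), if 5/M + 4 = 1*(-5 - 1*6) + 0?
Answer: 197/13989941 ≈ 1.4082e-5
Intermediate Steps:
M = -⅓ (M = 5/(-4 + (1*(-5 - 1*6) + 0)) = 5/(-4 + (1*(-5 - 6) + 0)) = 5/(-4 + (1*(-11) + 0)) = 5/(-4 + (-11 + 0)) = 5/(-4 - 11) = 5/(-15) = 5*(-1/15) = -⅓ ≈ -0.33333)
J(X, b) = -7/3 (J(X, b) = -2 - ⅓ = -7/3)
v(Z) = 2*Z/(68 + Z) (v(Z) = (2*Z)/(Z + (-49 + 117)) = (2*Z)/(Z + 68) = (2*Z)/(68 + Z) = 2*Z/(68 + Z))
1/(v(J(1/(-11), -1)) + 71015) = 1/(2*(-7/3)/(68 - 7/3) + 71015) = 1/(2*(-7/3)/(197/3) + 71015) = 1/(2*(-7/3)*(3/197) + 71015) = 1/(-14/197 + 71015) = 1/(13989941/197) = 197/13989941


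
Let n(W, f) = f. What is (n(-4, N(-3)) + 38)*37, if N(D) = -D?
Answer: 1517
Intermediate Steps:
(n(-4, N(-3)) + 38)*37 = (-1*(-3) + 38)*37 = (3 + 38)*37 = 41*37 = 1517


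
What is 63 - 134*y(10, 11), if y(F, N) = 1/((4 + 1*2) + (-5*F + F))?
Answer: 1138/17 ≈ 66.941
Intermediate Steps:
y(F, N) = 1/(6 - 4*F) (y(F, N) = 1/((4 + 2) - 4*F) = 1/(6 - 4*F))
63 - 134*y(10, 11) = 63 - (-134)/(-6 + 4*10) = 63 - (-134)/(-6 + 40) = 63 - (-134)/34 = 63 - 134*(-1/34) = 63 + 67/17 = 1138/17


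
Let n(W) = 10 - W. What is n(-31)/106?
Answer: 41/106 ≈ 0.38679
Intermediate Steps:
n(-31)/106 = (10 - 1*(-31))/106 = (10 + 31)*(1/106) = 41*(1/106) = 41/106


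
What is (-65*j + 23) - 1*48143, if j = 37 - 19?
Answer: -49290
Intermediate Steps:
j = 18
(-65*j + 23) - 1*48143 = (-65*18 + 23) - 1*48143 = (-1170 + 23) - 48143 = -1147 - 48143 = -49290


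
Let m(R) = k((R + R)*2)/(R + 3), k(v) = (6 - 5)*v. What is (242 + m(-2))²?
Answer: 54756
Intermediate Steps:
k(v) = v (k(v) = 1*v = v)
m(R) = 4*R/(3 + R) (m(R) = ((R + R)*2)/(R + 3) = ((2*R)*2)/(3 + R) = (4*R)/(3 + R) = 4*R/(3 + R))
(242 + m(-2))² = (242 + 4*(-2)/(3 - 2))² = (242 + 4*(-2)/1)² = (242 + 4*(-2)*1)² = (242 - 8)² = 234² = 54756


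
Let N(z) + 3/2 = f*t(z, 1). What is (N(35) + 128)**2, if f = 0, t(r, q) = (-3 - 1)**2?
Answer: 64009/4 ≈ 16002.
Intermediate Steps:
t(r, q) = 16 (t(r, q) = (-4)**2 = 16)
N(z) = -3/2 (N(z) = -3/2 + 0*16 = -3/2 + 0 = -3/2)
(N(35) + 128)**2 = (-3/2 + 128)**2 = (253/2)**2 = 64009/4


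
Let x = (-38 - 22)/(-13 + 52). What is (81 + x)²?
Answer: 1067089/169 ≈ 6314.1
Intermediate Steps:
x = -20/13 (x = -60/39 = -60*1/39 = -20/13 ≈ -1.5385)
(81 + x)² = (81 - 20/13)² = (1033/13)² = 1067089/169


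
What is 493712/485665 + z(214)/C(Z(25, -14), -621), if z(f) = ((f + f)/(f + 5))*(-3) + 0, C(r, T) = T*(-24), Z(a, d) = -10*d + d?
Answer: 134236710421/132099908670 ≈ 1.0162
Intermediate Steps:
Z(a, d) = -9*d
C(r, T) = -24*T
z(f) = -6*f/(5 + f) (z(f) = ((2*f)/(5 + f))*(-3) + 0 = (2*f/(5 + f))*(-3) + 0 = -6*f/(5 + f) + 0 = -6*f/(5 + f))
493712/485665 + z(214)/C(Z(25, -14), -621) = 493712/485665 + (-6*214/(5 + 214))/((-24*(-621))) = 493712*(1/485665) - 6*214/219/14904 = 493712/485665 - 6*214*1/219*(1/14904) = 493712/485665 - 428/73*1/14904 = 493712/485665 - 107/271998 = 134236710421/132099908670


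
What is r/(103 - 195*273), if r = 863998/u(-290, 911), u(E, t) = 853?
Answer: -431999/22660798 ≈ -0.019064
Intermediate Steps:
r = 863998/853 ≈ 1012.9
r/(103 - 195*273) = 863998/(853*(103 - 195*273)) = 863998/(853*(103 - 53235)) = (863998/853)/(-53132) = (863998/853)*(-1/53132) = -431999/22660798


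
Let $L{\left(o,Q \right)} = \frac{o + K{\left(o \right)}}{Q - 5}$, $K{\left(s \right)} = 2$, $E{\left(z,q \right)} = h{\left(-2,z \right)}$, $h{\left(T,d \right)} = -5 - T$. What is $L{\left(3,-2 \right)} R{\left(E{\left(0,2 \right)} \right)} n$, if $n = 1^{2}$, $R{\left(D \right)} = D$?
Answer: $\frac{15}{7} \approx 2.1429$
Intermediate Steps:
$E{\left(z,q \right)} = -3$ ($E{\left(z,q \right)} = -5 - -2 = -5 + 2 = -3$)
$L{\left(o,Q \right)} = \frac{2 + o}{-5 + Q}$ ($L{\left(o,Q \right)} = \frac{o + 2}{Q - 5} = \frac{2 + o}{-5 + Q}$)
$n = 1$
$L{\left(3,-2 \right)} R{\left(E{\left(0,2 \right)} \right)} n = \frac{2 + 3}{-5 - 2} \left(-3\right) 1 = \frac{1}{-7} \cdot 5 \left(-3\right) 1 = \left(- \frac{1}{7}\right) 5 \left(-3\right) 1 = \left(- \frac{5}{7}\right) \left(-3\right) 1 = \frac{15}{7} \cdot 1 = \frac{15}{7}$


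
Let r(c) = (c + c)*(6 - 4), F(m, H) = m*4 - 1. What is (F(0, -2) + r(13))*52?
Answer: 2652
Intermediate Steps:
F(m, H) = -1 + 4*m (F(m, H) = 4*m - 1 = -1 + 4*m)
r(c) = 4*c (r(c) = (2*c)*2 = 4*c)
(F(0, -2) + r(13))*52 = ((-1 + 4*0) + 4*13)*52 = ((-1 + 0) + 52)*52 = (-1 + 52)*52 = 51*52 = 2652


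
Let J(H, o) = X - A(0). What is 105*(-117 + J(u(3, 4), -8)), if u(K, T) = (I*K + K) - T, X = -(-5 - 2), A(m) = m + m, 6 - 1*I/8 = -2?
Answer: -11550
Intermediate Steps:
I = 64 (I = 48 - 8*(-2) = 48 + 16 = 64)
A(m) = 2*m
X = 7 (X = -1*(-7) = 7)
u(K, T) = -T + 65*K (u(K, T) = (64*K + K) - T = 65*K - T = -T + 65*K)
J(H, o) = 7 (J(H, o) = 7 - 2*0 = 7 - 1*0 = 7 + 0 = 7)
105*(-117 + J(u(3, 4), -8)) = 105*(-117 + 7) = 105*(-110) = -11550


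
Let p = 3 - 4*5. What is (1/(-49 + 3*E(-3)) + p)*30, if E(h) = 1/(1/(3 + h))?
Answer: -25020/49 ≈ -510.61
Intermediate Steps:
p = -17 (p = 3 - 20 = -17)
E(h) = 3 + h
(1/(-49 + 3*E(-3)) + p)*30 = (1/(-49 + 3*(3 - 3)) - 17)*30 = (1/(-49 + 3*0) - 17)*30 = (1/(-49 + 0) - 17)*30 = (1/(-49) - 17)*30 = (-1/49 - 17)*30 = -834/49*30 = -25020/49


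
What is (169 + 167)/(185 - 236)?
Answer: -112/17 ≈ -6.5882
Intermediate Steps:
(169 + 167)/(185 - 236) = 336/(-51) = 336*(-1/51) = -112/17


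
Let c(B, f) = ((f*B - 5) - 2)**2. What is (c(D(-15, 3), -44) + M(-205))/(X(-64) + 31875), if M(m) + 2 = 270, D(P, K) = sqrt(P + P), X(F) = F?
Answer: -57763/31811 + 616*I*sqrt(30)/31811 ≈ -1.8158 + 0.10606*I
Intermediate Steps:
D(P, K) = sqrt(2)*sqrt(P) (D(P, K) = sqrt(2*P) = sqrt(2)*sqrt(P))
M(m) = 268 (M(m) = -2 + 270 = 268)
c(B, f) = (-7 + B*f)**2 (c(B, f) = ((B*f - 5) - 2)**2 = ((-5 + B*f) - 2)**2 = (-7 + B*f)**2)
(c(D(-15, 3), -44) + M(-205))/(X(-64) + 31875) = ((-7 + (sqrt(2)*sqrt(-15))*(-44))**2 + 268)/(-64 + 31875) = ((-7 + (sqrt(2)*(I*sqrt(15)))*(-44))**2 + 268)/31811 = ((-7 + (I*sqrt(30))*(-44))**2 + 268)*(1/31811) = ((-7 - 44*I*sqrt(30))**2 + 268)*(1/31811) = (268 + (-7 - 44*I*sqrt(30))**2)*(1/31811) = 268/31811 + (-7 - 44*I*sqrt(30))**2/31811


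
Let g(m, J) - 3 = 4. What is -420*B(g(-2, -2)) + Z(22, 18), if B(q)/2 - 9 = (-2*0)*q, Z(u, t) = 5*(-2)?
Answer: -7570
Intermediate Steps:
g(m, J) = 7 (g(m, J) = 3 + 4 = 7)
Z(u, t) = -10
B(q) = 18 (B(q) = 18 + 2*((-2*0)*q) = 18 + 2*(0*q) = 18 + 2*0 = 18 + 0 = 18)
-420*B(g(-2, -2)) + Z(22, 18) = -420*18 - 10 = -7560 - 10 = -7570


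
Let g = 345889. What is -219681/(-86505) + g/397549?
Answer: 39085029938/11463325415 ≈ 3.4096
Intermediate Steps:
-219681/(-86505) + g/397549 = -219681/(-86505) + 345889/397549 = -219681*(-1/86505) + 345889*(1/397549) = 73227/28835 + 345889/397549 = 39085029938/11463325415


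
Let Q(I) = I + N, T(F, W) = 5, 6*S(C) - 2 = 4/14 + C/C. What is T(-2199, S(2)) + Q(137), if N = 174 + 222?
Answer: 538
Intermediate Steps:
S(C) = 23/42 (S(C) = 1/3 + (4/14 + C/C)/6 = 1/3 + (4*(1/14) + 1)/6 = 1/3 + (2/7 + 1)/6 = 1/3 + (1/6)*(9/7) = 1/3 + 3/14 = 23/42)
N = 396
Q(I) = 396 + I (Q(I) = I + 396 = 396 + I)
T(-2199, S(2)) + Q(137) = 5 + (396 + 137) = 5 + 533 = 538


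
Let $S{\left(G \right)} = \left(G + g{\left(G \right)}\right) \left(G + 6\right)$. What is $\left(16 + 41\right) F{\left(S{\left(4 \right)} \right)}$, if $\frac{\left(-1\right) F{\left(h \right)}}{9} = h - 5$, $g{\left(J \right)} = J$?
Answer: $-38475$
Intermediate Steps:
$S{\left(G \right)} = 2 G \left(6 + G\right)$ ($S{\left(G \right)} = \left(G + G\right) \left(G + 6\right) = 2 G \left(6 + G\right)$)
$F{\left(h \right)} = 45 - 9 h$ ($F{\left(h \right)} = - 9 \left(h - 5\right) = - 9 \left(-5 + h\right) = 45 - 9 h$)
$\left(16 + 41\right) F{\left(S{\left(4 \right)} \right)} = \left(16 + 41\right) \left(45 - 9 \cdot 2 \cdot 4 \left(6 + 4\right)\right) = 57 \left(45 - 9 \cdot 2 \cdot 4 \cdot 10\right) = 57 \left(45 - 720\right) = 57 \left(-675\right) = -38475$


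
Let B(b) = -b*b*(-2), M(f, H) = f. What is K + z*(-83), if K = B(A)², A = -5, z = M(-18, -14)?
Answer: 3994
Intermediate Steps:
z = -18
B(b) = 2*b² (B(b) = -b²*(-2) = 2*b²)
K = 2500 (K = (2*(-5)²)² = (2*25)² = 50² = 2500)
K + z*(-83) = 2500 - 18*(-83) = 2500 + 1494 = 3994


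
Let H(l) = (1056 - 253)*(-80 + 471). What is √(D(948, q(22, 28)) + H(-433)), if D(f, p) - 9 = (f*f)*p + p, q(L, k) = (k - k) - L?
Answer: 2*I*√4864382 ≈ 4411.1*I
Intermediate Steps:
H(l) = 313973 (H(l) = 803*391 = 313973)
q(L, k) = -L (q(L, k) = 0 - L = -L)
D(f, p) = 9 + p + p*f² (D(f, p) = 9 + ((f*f)*p + p) = 9 + (f²*p + p) = 9 + (p*f² + p) = 9 + (p + p*f²) = 9 + p + p*f²)
√(D(948, q(22, 28)) + H(-433)) = √((9 - 1*22 - 1*22*948²) + 313973) = √((9 - 22 - 22*898704) + 313973) = √((9 - 22 - 19771488) + 313973) = √(-19771501 + 313973) = √(-19457528) = 2*I*√4864382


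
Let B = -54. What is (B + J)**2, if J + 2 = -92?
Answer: 21904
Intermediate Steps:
J = -94 (J = -2 - 92 = -94)
(B + J)**2 = (-54 - 94)**2 = (-148)**2 = 21904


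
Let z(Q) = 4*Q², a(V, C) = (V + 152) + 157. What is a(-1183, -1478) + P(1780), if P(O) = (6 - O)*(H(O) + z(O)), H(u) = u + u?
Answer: -22489282714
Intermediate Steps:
H(u) = 2*u
a(V, C) = 309 + V (a(V, C) = (152 + V) + 157 = 309 + V)
P(O) = (6 - O)*(2*O + 4*O²)
a(-1183, -1478) + P(1780) = (309 - 1183) + 2*1780*(6 - 2*1780² + 11*1780) = -874 + 2*1780*(6 - 2*3168400 + 19580) = -874 + 2*1780*(6 - 6336800 + 19580) = -874 + 2*1780*(-6317214) = -874 - 22489281840 = -22489282714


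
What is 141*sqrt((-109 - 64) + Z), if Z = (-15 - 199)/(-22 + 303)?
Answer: 141*I*sqrt(13720387)/281 ≈ 1858.6*I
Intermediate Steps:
Z = -214/281 ≈ -0.76157
141*sqrt((-109 - 64) + Z) = 141*sqrt((-109 - 64) - 214/281) = 141*sqrt(-173 - 214/281) = 141*sqrt(-48827/281) = 141*(I*sqrt(13720387)/281) = 141*I*sqrt(13720387)/281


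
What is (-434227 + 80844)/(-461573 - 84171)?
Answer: 353383/545744 ≈ 0.64752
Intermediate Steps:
(-434227 + 80844)/(-461573 - 84171) = -353383/(-545744) = -353383*(-1/545744) = 353383/545744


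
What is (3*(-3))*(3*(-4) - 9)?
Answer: 189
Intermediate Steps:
(3*(-3))*(3*(-4) - 9) = -9*(-12 - 9) = -9*(-21) = 189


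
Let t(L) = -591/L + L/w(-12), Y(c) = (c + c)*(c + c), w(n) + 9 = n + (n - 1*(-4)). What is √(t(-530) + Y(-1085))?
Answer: √1112420519269430/15370 ≈ 2170.0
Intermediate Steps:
w(n) = -5 + 2*n (w(n) = -9 + (n + (n - 1*(-4))) = -9 + (n + (n + 4)) = -9 + (n + (4 + n)) = -9 + (4 + 2*n) = -5 + 2*n)
Y(c) = 4*c² (Y(c) = (2*c)*(2*c) = 4*c²)
t(L) = -591/L - L/29 (t(L) = -591/L + L/(-5 + 2*(-12)) = -591/L + L/(-5 - 24) = -591/L + L/(-29) = -591/L + L*(-1/29) = -591/L - L/29)
√(t(-530) + Y(-1085)) = √((-591/(-530) - 1/29*(-530)) + 4*(-1085)²) = √((-591*(-1/530) + 530/29) + 4*1177225) = √((591/530 + 530/29) + 4708900) = √(298039/15370 + 4708900) = √(72376091039/15370) = √1112420519269430/15370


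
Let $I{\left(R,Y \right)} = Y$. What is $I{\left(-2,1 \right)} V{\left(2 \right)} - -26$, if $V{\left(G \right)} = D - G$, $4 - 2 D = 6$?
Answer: $23$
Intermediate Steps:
$D = -1$ ($D = 2 - 3 = -1$)
$V{\left(G \right)} = -1 - G$
$I{\left(-2,1 \right)} V{\left(2 \right)} - -26 = 1 \left(-1 - 2\right) - -26 = 1 \left(-1 - 2\right) + 26 = 1 \left(-3\right) + 26 = -3 + 26 = 23$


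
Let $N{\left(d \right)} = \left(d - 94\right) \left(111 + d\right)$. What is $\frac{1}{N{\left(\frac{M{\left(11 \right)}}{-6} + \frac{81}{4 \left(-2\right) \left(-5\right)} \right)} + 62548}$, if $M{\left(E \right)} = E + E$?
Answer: $\frac{14400}{750078529} \approx 1.9198 \cdot 10^{-5}$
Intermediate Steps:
$M{\left(E \right)} = 2 E$
$N{\left(d \right)} = \left(-94 + d\right) \left(111 + d\right)$
$\frac{1}{N{\left(\frac{M{\left(11 \right)}}{-6} + \frac{81}{4 \left(-2\right) \left(-5\right)} \right)} + 62548} = \frac{1}{\left(-10434 + \left(\frac{2 \cdot 11}{-6} + \frac{81}{4 \left(-2\right) \left(-5\right)}\right)^{2} + 17 \left(\frac{2 \cdot 11}{-6} + \frac{81}{4 \left(-2\right) \left(-5\right)}\right)\right) + 62548} = \frac{1}{\left(-10434 + \left(22 \left(- \frac{1}{6}\right) + \frac{81}{\left(-8\right) \left(-5\right)}\right)^{2} + 17 \left(22 \left(- \frac{1}{6}\right) + \frac{81}{\left(-8\right) \left(-5\right)}\right)\right) + 62548} = \frac{1}{\left(-10434 + \left(- \frac{11}{3} + \frac{81}{40}\right)^{2} + 17 \left(- \frac{11}{3} + \frac{81}{40}\right)\right) + 62548} = \frac{1}{\left(-10434 + \left(- \frac{197}{120}\right)^{2} + 17 \left(- \frac{197}{120}\right)\right) + 62548} = \frac{1}{\left(-10434 + \frac{38809}{14400} - \frac{3349}{120}\right) + 62548} = \frac{1}{- \frac{150612671}{14400} + 62548} = \frac{1}{\frac{750078529}{14400}} = \frac{14400}{750078529}$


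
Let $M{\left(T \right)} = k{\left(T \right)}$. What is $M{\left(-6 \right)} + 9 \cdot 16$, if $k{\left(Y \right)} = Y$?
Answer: $138$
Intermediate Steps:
$M{\left(T \right)} = T$
$M{\left(-6 \right)} + 9 \cdot 16 = -6 + 9 \cdot 16 = -6 + 144 = 138$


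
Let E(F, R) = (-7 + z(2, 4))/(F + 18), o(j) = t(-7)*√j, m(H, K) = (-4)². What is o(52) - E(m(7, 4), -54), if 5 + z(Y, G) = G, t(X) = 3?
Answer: 4/17 + 6*√13 ≈ 21.869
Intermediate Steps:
z(Y, G) = -5 + G
m(H, K) = 16
o(j) = 3*√j
E(F, R) = -8/(18 + F) (E(F, R) = (-7 + (-5 + 4))/(F + 18) = (-7 - 1)/(18 + F) = -8/(18 + F))
o(52) - E(m(7, 4), -54) = 3*√52 - (-8)/(18 + 16) = 3*(2*√13) - (-8)/34 = 6*√13 - (-8)/34 = 6*√13 - 1*(-4/17) = 6*√13 + 4/17 = 4/17 + 6*√13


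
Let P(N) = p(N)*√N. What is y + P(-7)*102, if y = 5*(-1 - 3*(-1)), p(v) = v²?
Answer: 10 + 4998*I*√7 ≈ 10.0 + 13223.0*I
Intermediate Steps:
y = 10 (y = 5*(-1 + 3) = 5*2 = 10)
P(N) = N^(5/2) (P(N) = N²*√N = N^(5/2))
y + P(-7)*102 = 10 + (-7)^(5/2)*102 = 10 + (49*I*√7)*102 = 10 + 4998*I*√7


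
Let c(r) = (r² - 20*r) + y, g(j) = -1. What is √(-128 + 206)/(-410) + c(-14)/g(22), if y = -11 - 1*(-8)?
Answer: -473 - √78/410 ≈ -473.02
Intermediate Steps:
y = -3 (y = -11 + 8 = -3)
c(r) = -3 + r² - 20*r (c(r) = (r² - 20*r) - 3 = -3 + r² - 20*r)
√(-128 + 206)/(-410) + c(-14)/g(22) = √(-128 + 206)/(-410) + (-3 + (-14)² - 20*(-14))/(-1) = √78*(-1/410) + (-3 + 196 + 280)*(-1) = -√78/410 + 473*(-1) = -√78/410 - 473 = -473 - √78/410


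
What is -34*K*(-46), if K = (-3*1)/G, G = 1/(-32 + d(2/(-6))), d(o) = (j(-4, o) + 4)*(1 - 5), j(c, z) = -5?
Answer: 131376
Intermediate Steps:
d(o) = 4 (d(o) = (-5 + 4)*(1 - 5) = -1*(-4) = 4)
G = -1/28 (G = 1/(-32 + 4) = 1/(-28) = -1/28 ≈ -0.035714)
K = 84 (K = (-3*1)/(-1/28) = -3*(-28) = 84)
-34*K*(-46) = -34*84*(-46) = -2856*(-46) = 131376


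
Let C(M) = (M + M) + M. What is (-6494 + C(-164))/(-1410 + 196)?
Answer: 3493/607 ≈ 5.7545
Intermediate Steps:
C(M) = 3*M (C(M) = 2*M + M = 3*M)
(-6494 + C(-164))/(-1410 + 196) = (-6494 + 3*(-164))/(-1410 + 196) = (-6494 - 492)/(-1214) = -6986*(-1/1214) = 3493/607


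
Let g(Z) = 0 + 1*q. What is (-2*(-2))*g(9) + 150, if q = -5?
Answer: 130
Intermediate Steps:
g(Z) = -5 (g(Z) = 0 + 1*(-5) = 0 - 5 = -5)
(-2*(-2))*g(9) + 150 = -2*(-2)*(-5) + 150 = 4*(-5) + 150 = -20 + 150 = 130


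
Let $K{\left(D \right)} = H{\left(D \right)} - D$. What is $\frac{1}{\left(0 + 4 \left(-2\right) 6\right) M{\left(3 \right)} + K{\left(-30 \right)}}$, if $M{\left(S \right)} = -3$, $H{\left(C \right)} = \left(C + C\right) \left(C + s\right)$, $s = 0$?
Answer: $\frac{1}{1974} \approx 0.00050659$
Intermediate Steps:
$H{\left(C \right)} = 2 C^{2}$ ($H{\left(C \right)} = \left(C + C\right) \left(C + 0\right) = 2 C C = 2 C^{2}$)
$K{\left(D \right)} = - D + 2 D^{2}$ ($K{\left(D \right)} = 2 D^{2} - D = - D + 2 D^{2}$)
$\frac{1}{\left(0 + 4 \left(-2\right) 6\right) M{\left(3 \right)} + K{\left(-30 \right)}} = \frac{1}{\left(0 + 4 \left(-2\right) 6\right) \left(-3\right) - 30 \left(-1 + 2 \left(-30\right)\right)} = \frac{1}{\left(0 - 48\right) \left(-3\right) - 30 \left(-1 - 60\right)} = \frac{1}{\left(0 - 48\right) \left(-3\right) - -1830} = \frac{1}{\left(-48\right) \left(-3\right) + 1830} = \frac{1}{144 + 1830} = \frac{1}{1974}$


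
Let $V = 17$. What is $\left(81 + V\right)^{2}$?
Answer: $9604$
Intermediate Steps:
$\left(81 + V\right)^{2} = \left(81 + 17\right)^{2} = 98^{2} = 9604$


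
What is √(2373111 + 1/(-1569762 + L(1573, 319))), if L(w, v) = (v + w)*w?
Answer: √4693613862784912430/1406354 ≈ 1540.5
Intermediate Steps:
L(w, v) = w*(v + w)
√(2373111 + 1/(-1569762 + L(1573, 319))) = √(2373111 + 1/(-1569762 + 1573*(319 + 1573))) = √(2373111 + 1/(-1569762 + 1573*1892)) = √(2373111 + 1/(-1569762 + 2976116)) = √(2373111 + 1/1406354) = √(3337434147295/1406354) = √4693613862784912430/1406354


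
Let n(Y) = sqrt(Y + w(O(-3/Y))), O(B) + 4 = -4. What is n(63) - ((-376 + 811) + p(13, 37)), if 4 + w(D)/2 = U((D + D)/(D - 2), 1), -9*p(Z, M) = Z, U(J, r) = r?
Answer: -3902/9 + sqrt(57) ≈ -426.01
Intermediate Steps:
O(B) = -8 (O(B) = -4 - 4 = -8)
p(Z, M) = -Z/9
w(D) = -6 (w(D) = -8 + 2*1 = -8 + 2 = -6)
n(Y) = sqrt(-6 + Y) (n(Y) = sqrt(Y - 6) = sqrt(-6 + Y))
n(63) - ((-376 + 811) + p(13, 37)) = sqrt(-6 + 63) - ((-376 + 811) - 1/9*13) = sqrt(57) - (435 - 13/9) = sqrt(57) - 1*3902/9 = sqrt(57) - 3902/9 = -3902/9 + sqrt(57)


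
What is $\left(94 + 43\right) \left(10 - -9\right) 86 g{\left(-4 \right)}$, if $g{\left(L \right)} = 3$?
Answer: $671574$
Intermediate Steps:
$\left(94 + 43\right) \left(10 - -9\right) 86 g{\left(-4 \right)} = \left(94 + 43\right) \left(10 - -9\right) 86 \cdot 3 = 137 \left(10 + 9\right) 86 \cdot 3 = 137 \cdot 19 \cdot 86 \cdot 3 = 2603 \cdot 86 \cdot 3 = 223858 \cdot 3 = 671574$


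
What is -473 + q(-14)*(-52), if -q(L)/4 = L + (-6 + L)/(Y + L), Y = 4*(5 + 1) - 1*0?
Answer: -3801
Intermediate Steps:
Y = 24 (Y = 4*6 + 0 = 24 + 0 = 24)
q(L) = -4*L - 4*(-6 + L)/(24 + L) (q(L) = -4*(L + (-6 + L)/(24 + L)) = -4*L - 4*(-6 + L)/(24 + L))
-473 + q(-14)*(-52) = -473 + (4*(6 - 1*(-14)**2 - 25*(-14))/(24 - 14))*(-52) = -473 + (4*(6 - 1*196 + 350)/10)*(-52) = -473 + (4*(1/10)*(6 - 196 + 350))*(-52) = -473 + (4*(1/10)*160)*(-52) = -473 + 64*(-52) = -473 - 3328 = -3801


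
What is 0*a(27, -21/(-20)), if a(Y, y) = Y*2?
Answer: 0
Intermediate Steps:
a(Y, y) = 2*Y
0*a(27, -21/(-20)) = 0*(2*27) = 0*54 = 0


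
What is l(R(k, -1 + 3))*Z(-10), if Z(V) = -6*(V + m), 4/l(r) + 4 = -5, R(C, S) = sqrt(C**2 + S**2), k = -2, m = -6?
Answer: -128/3 ≈ -42.667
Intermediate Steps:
l(r) = -4/9 (l(r) = 4/(-4 - 5) = 4/(-9) = 4*(-1/9) = -4/9)
Z(V) = 36 - 6*V (Z(V) = -6*(V - 6) = -6*(-6 + V) = 36 - 6*V)
l(R(k, -1 + 3))*Z(-10) = -4*(36 - 6*(-10))/9 = -4*(36 + 60)/9 = -4/9*96 = -128/3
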